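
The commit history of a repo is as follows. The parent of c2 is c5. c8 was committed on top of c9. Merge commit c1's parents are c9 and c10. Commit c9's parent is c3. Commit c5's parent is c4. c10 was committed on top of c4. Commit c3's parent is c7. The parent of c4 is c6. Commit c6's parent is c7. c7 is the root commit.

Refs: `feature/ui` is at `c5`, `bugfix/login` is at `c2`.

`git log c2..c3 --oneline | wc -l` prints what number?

Reachable from c3: {c3, c7}.
Reachable from c2: {c2, c4, c5, c6, c7}.
In c3's history but not c2's: {c3} — 1 commit.

1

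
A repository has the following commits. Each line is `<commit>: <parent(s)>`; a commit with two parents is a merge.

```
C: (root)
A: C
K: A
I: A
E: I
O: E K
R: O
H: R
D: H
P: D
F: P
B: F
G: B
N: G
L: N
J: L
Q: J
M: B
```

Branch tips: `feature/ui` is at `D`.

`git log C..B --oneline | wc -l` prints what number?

11

Reachable from B: {A, B, C, D, E, F, H, I, K, O, P, R}.
Reachable from C: {C}.
In B's history but not C's: {A, B, D, E, F, H, I, K, O, P, R} — 11 commits.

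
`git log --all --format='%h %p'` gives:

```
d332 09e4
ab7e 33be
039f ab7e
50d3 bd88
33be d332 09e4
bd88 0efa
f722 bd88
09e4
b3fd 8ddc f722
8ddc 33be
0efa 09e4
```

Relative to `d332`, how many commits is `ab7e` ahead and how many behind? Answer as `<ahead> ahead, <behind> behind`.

Reachable from ab7e: {09e4, 33be, ab7e, d332}.
Reachable from d332: {09e4, d332}.
Only in ab7e's history (ahead): {33be, ab7e} — 2.
Only in d332's history (behind): {} — 0.

2 ahead, 0 behind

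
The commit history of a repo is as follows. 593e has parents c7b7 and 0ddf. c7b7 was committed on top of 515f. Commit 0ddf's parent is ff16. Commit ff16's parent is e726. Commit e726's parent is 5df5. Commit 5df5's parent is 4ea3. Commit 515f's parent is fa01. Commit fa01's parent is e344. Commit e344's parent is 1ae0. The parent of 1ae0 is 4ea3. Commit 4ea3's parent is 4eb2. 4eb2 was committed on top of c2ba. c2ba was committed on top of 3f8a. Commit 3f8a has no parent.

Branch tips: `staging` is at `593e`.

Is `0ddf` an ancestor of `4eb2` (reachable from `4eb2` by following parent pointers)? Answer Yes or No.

Ancestors of 4eb2: {3f8a, 4eb2, c2ba}.
0ddf is not in that set, so it is not an ancestor of 4eb2.

No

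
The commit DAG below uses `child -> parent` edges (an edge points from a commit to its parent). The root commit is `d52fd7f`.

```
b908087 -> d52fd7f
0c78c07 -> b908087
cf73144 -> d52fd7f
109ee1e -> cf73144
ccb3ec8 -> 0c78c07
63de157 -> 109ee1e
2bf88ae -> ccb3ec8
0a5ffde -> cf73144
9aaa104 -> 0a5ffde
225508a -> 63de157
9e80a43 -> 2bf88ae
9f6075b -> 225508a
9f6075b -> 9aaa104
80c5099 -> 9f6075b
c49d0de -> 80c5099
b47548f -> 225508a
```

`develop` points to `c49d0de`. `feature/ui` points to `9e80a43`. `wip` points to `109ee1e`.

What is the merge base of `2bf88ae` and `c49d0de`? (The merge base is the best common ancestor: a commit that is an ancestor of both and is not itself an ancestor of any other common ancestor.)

Ancestors of 2bf88ae: {0c78c07, 2bf88ae, b908087, ccb3ec8, d52fd7f}.
Ancestors of c49d0de: {0a5ffde, 109ee1e, 225508a, 63de157, 80c5099, 9aaa104, 9f6075b, c49d0de, cf73144, d52fd7f}.
Common ancestors: {d52fd7f}.
The only common ancestor is d52fd7f, so it is the merge base.

d52fd7f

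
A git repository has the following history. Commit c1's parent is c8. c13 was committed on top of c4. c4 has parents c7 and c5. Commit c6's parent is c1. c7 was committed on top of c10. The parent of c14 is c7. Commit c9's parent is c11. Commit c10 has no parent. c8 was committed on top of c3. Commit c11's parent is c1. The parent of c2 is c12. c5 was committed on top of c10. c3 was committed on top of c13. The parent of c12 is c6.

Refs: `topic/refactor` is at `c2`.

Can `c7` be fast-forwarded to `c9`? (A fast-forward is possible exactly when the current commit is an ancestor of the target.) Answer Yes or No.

A fast-forward from c7 to c9 is possible iff c7 is an ancestor of c9.
Ancestors of c9: {c1, c10, c11, c13, c3, c4, c5, c7, c8, c9}.
c7 is among them, so fast-forward is possible.

Yes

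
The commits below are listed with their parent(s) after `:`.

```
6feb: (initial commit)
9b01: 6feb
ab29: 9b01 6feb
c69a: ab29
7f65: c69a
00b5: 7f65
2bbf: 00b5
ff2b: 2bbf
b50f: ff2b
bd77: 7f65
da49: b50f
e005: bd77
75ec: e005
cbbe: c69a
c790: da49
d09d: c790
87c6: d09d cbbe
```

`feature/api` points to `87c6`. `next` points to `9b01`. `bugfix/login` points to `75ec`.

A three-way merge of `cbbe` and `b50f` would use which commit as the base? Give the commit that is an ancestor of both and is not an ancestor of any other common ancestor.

c69a

Ancestors of cbbe: {6feb, 9b01, ab29, c69a, cbbe}.
Ancestors of b50f: {00b5, 2bbf, 6feb, 7f65, 9b01, ab29, b50f, c69a, ff2b}.
Common ancestors: {6feb, 9b01, ab29, c69a}.
Among these, c69a is not an ancestor of any other common ancestor — it is the merge base.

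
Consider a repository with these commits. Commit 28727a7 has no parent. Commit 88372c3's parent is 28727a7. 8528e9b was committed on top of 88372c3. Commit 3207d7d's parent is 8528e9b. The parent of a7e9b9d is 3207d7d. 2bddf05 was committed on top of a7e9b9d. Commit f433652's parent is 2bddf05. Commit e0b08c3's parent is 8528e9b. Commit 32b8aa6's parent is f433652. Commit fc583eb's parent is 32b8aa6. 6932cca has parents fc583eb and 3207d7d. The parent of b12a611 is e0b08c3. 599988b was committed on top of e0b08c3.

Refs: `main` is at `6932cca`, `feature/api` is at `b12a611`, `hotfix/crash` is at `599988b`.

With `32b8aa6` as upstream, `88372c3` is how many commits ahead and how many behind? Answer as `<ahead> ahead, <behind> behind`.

0 ahead, 6 behind

Reachable from 88372c3: {28727a7, 88372c3}.
Reachable from 32b8aa6: {28727a7, 2bddf05, 3207d7d, 32b8aa6, 8528e9b, 88372c3, a7e9b9d, f433652}.
Only in 88372c3's history (ahead): {} — 0.
Only in 32b8aa6's history (behind): {2bddf05, 3207d7d, 32b8aa6, 8528e9b, a7e9b9d, f433652} — 6.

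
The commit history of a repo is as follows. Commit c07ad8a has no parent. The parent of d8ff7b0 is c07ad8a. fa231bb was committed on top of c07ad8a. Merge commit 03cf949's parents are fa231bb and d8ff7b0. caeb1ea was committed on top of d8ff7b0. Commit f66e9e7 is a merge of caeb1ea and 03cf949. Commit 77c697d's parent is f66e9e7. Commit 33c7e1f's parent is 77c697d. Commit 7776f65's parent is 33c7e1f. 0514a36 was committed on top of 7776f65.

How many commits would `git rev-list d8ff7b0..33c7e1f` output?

Reachable from 33c7e1f: {03cf949, 33c7e1f, 77c697d, c07ad8a, caeb1ea, d8ff7b0, f66e9e7, fa231bb}.
Reachable from d8ff7b0: {c07ad8a, d8ff7b0}.
In 33c7e1f's history but not d8ff7b0's: {03cf949, 33c7e1f, 77c697d, caeb1ea, f66e9e7, fa231bb} — 6 commits.

6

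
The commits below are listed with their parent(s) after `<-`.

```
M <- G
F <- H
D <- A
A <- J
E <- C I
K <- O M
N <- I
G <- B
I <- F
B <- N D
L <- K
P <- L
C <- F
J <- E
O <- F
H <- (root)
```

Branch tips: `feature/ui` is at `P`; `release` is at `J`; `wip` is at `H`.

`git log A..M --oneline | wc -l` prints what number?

5

Reachable from M: {A, B, C, D, E, F, G, H, I, J, M, N}.
Reachable from A: {A, C, E, F, H, I, J}.
In M's history but not A's: {B, D, G, M, N} — 5 commits.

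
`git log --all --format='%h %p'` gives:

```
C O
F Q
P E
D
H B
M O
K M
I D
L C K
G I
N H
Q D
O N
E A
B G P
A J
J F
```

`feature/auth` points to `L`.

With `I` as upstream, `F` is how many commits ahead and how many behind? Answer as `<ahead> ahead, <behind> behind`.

Reachable from F: {D, F, Q}.
Reachable from I: {D, I}.
Only in F's history (ahead): {F, Q} — 2.
Only in I's history (behind): {I} — 1.

2 ahead, 1 behind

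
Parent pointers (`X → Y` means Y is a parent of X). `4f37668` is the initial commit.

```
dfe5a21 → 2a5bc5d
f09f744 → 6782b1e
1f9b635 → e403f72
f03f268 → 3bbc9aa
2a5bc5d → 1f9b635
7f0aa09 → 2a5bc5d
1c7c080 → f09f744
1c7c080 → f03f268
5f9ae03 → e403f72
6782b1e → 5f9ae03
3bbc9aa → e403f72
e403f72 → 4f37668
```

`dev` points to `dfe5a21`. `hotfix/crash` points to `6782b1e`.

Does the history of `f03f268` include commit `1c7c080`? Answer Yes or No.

No

Ancestors of f03f268: {3bbc9aa, 4f37668, e403f72, f03f268}.
1c7c080 is not in that set, so it is not an ancestor of f03f268.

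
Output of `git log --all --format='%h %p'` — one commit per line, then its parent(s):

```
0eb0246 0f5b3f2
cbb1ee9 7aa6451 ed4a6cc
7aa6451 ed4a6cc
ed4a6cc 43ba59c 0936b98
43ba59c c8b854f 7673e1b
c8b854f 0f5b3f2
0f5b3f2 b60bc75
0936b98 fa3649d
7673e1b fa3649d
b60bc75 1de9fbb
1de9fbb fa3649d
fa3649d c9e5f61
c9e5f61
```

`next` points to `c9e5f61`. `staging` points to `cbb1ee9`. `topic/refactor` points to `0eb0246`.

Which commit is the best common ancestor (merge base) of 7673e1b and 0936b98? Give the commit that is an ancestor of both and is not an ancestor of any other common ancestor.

Ancestors of 7673e1b: {7673e1b, c9e5f61, fa3649d}.
Ancestors of 0936b98: {0936b98, c9e5f61, fa3649d}.
Common ancestors: {c9e5f61, fa3649d}.
Among these, fa3649d is not an ancestor of any other common ancestor — it is the merge base.

fa3649d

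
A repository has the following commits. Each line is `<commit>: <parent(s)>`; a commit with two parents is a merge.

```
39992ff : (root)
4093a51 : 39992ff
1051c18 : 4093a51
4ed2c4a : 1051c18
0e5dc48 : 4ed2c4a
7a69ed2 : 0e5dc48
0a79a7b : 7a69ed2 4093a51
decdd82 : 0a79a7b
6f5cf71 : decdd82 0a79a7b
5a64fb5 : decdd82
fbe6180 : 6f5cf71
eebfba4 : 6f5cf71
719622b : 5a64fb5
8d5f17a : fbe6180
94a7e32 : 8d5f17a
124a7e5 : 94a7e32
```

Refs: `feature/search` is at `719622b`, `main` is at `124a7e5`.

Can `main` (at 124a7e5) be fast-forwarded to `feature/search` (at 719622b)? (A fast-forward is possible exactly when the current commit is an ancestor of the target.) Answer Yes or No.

No

A fast-forward from 124a7e5 to 719622b is possible iff 124a7e5 is an ancestor of 719622b.
Ancestors of 719622b: {0a79a7b, 0e5dc48, 1051c18, 39992ff, 4093a51, 4ed2c4a, 5a64fb5, 719622b, 7a69ed2, decdd82}.
124a7e5 is not among them, so fast-forward is not possible.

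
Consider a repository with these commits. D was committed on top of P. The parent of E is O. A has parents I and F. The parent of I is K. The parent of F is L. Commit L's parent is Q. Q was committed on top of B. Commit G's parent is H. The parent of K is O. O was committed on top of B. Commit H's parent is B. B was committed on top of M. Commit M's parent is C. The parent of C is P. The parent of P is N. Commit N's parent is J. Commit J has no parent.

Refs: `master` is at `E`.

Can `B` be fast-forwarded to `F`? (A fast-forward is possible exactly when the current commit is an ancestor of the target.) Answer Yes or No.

Yes

A fast-forward from B to F is possible iff B is an ancestor of F.
Ancestors of F: {B, C, F, J, L, M, N, P, Q}.
B is among them, so fast-forward is possible.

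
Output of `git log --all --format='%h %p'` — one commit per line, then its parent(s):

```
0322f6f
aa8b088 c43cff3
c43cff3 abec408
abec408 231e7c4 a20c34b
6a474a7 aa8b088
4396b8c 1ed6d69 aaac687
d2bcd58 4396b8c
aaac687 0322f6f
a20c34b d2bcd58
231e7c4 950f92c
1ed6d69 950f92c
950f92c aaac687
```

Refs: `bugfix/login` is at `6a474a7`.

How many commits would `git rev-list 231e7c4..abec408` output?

Reachable from abec408: {0322f6f, 1ed6d69, 231e7c4, 4396b8c, 950f92c, a20c34b, aaac687, abec408, d2bcd58}.
Reachable from 231e7c4: {0322f6f, 231e7c4, 950f92c, aaac687}.
In abec408's history but not 231e7c4's: {1ed6d69, 4396b8c, a20c34b, abec408, d2bcd58} — 5 commits.

5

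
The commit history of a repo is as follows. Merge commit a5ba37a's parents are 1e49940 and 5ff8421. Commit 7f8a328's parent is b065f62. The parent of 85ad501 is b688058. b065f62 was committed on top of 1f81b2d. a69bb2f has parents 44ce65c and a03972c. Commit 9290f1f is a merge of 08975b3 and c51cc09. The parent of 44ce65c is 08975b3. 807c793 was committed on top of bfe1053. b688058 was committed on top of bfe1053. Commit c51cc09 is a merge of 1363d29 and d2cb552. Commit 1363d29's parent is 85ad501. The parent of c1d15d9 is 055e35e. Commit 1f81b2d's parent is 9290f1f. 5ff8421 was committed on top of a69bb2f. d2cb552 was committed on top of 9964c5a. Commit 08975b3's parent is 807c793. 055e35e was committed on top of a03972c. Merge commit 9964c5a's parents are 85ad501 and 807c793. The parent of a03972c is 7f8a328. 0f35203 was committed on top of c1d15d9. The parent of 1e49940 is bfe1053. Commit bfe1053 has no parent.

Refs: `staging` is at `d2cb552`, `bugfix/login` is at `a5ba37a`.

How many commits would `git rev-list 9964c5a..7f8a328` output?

Reachable from 7f8a328: {08975b3, 1363d29, 1f81b2d, 7f8a328, 807c793, 85ad501, 9290f1f, 9964c5a, b065f62, b688058, bfe1053, c51cc09, d2cb552}.
Reachable from 9964c5a: {807c793, 85ad501, 9964c5a, b688058, bfe1053}.
In 7f8a328's history but not 9964c5a's: {08975b3, 1363d29, 1f81b2d, 7f8a328, 9290f1f, b065f62, c51cc09, d2cb552} — 8 commits.

8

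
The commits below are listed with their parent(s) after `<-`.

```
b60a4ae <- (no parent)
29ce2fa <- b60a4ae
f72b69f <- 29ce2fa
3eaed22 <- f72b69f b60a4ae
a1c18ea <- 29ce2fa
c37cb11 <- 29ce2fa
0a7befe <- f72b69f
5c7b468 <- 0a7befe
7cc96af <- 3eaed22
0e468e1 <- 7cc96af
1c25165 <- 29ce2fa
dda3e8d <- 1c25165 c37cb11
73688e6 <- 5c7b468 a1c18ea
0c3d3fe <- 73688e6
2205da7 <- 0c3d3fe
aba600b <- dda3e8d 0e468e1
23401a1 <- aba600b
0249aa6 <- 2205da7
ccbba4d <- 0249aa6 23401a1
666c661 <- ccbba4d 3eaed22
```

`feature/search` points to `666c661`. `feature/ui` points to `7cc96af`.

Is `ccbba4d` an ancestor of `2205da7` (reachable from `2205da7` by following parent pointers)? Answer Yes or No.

No

Ancestors of 2205da7: {0a7befe, 0c3d3fe, 2205da7, 29ce2fa, 5c7b468, 73688e6, a1c18ea, b60a4ae, f72b69f}.
ccbba4d is not in that set, so it is not an ancestor of 2205da7.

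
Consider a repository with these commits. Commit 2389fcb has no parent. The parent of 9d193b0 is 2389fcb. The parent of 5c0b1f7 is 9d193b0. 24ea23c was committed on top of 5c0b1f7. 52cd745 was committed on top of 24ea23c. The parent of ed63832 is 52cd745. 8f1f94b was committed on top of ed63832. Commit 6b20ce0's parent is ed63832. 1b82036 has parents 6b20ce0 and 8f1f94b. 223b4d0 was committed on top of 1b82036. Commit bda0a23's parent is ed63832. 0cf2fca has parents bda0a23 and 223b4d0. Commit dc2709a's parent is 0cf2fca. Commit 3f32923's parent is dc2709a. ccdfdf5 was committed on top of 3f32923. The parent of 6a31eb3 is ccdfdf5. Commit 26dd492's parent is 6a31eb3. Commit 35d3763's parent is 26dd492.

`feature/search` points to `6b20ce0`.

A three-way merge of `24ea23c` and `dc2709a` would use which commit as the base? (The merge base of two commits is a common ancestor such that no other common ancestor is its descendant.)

Ancestors of 24ea23c: {2389fcb, 24ea23c, 5c0b1f7, 9d193b0}.
Ancestors of dc2709a: {0cf2fca, 1b82036, 223b4d0, 2389fcb, 24ea23c, 52cd745, 5c0b1f7, 6b20ce0, 8f1f94b, 9d193b0, bda0a23, dc2709a, ed63832}.
Common ancestors: {2389fcb, 24ea23c, 5c0b1f7, 9d193b0}.
Among these, 24ea23c is not an ancestor of any other common ancestor — it is the merge base.

24ea23c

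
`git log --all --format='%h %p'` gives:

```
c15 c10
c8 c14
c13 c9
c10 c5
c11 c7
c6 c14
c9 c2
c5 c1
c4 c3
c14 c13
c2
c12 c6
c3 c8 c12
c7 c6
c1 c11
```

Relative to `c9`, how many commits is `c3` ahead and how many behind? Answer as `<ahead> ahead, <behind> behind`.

Reachable from c3: {c12, c13, c14, c2, c3, c6, c8, c9}.
Reachable from c9: {c2, c9}.
Only in c3's history (ahead): {c12, c13, c14, c3, c6, c8} — 6.
Only in c9's history (behind): {} — 0.

6 ahead, 0 behind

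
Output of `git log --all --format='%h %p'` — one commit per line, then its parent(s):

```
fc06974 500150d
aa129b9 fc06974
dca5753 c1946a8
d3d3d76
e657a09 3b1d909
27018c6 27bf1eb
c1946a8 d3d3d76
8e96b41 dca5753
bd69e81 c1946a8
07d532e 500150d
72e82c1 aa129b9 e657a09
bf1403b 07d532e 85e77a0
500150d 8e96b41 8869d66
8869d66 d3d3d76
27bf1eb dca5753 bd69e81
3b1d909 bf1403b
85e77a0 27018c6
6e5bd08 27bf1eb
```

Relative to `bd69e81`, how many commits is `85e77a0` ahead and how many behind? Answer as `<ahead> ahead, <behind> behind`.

Reachable from 85e77a0: {27018c6, 27bf1eb, 85e77a0, bd69e81, c1946a8, d3d3d76, dca5753}.
Reachable from bd69e81: {bd69e81, c1946a8, d3d3d76}.
Only in 85e77a0's history (ahead): {27018c6, 27bf1eb, 85e77a0, dca5753} — 4.
Only in bd69e81's history (behind): {} — 0.

4 ahead, 0 behind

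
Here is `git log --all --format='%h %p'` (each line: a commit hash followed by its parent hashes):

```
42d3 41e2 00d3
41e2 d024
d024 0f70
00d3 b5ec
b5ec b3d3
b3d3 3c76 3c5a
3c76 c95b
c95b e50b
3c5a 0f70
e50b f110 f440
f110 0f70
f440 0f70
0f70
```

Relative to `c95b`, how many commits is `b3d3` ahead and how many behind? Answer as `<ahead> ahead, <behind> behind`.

3 ahead, 0 behind

Reachable from b3d3: {0f70, 3c5a, 3c76, b3d3, c95b, e50b, f110, f440}.
Reachable from c95b: {0f70, c95b, e50b, f110, f440}.
Only in b3d3's history (ahead): {3c5a, 3c76, b3d3} — 3.
Only in c95b's history (behind): {} — 0.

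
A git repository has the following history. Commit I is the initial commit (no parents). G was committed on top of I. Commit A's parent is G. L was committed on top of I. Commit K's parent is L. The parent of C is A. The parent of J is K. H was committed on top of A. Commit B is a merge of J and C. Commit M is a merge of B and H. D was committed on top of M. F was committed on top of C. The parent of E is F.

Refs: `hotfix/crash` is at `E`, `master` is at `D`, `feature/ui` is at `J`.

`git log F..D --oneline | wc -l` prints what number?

7

Reachable from D: {A, B, C, D, G, H, I, J, K, L, M}.
Reachable from F: {A, C, F, G, I}.
In D's history but not F's: {B, D, H, J, K, L, M} — 7 commits.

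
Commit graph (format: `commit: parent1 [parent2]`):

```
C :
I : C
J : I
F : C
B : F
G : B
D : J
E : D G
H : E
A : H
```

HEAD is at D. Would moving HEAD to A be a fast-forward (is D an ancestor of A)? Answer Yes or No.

A fast-forward from D to A is possible iff D is an ancestor of A.
Ancestors of A: {A, B, C, D, E, F, G, H, I, J}.
D is among them, so fast-forward is possible.

Yes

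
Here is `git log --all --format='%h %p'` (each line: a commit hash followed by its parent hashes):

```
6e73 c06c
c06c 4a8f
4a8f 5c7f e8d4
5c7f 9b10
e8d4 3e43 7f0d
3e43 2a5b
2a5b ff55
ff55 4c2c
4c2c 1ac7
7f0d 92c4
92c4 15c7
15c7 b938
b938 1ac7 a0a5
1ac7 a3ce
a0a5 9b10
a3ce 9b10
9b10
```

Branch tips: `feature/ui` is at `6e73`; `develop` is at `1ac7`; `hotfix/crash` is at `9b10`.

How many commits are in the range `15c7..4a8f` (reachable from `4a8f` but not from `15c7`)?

Reachable from 4a8f: {15c7, 1ac7, 2a5b, 3e43, 4a8f, 4c2c, 5c7f, 7f0d, 92c4, 9b10, a0a5, a3ce, b938, e8d4, ff55}.
Reachable from 15c7: {15c7, 1ac7, 9b10, a0a5, a3ce, b938}.
In 4a8f's history but not 15c7's: {2a5b, 3e43, 4a8f, 4c2c, 5c7f, 7f0d, 92c4, e8d4, ff55} — 9 commits.

9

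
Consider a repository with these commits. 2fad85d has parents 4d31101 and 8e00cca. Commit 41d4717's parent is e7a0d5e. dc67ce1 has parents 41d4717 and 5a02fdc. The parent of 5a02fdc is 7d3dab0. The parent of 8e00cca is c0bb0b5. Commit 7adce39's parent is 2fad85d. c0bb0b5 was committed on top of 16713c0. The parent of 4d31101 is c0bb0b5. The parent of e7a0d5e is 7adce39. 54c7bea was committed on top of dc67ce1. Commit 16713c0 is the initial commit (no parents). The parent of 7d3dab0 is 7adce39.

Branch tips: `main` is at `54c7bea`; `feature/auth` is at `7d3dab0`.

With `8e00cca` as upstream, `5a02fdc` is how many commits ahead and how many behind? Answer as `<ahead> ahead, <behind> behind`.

Reachable from 5a02fdc: {16713c0, 2fad85d, 4d31101, 5a02fdc, 7adce39, 7d3dab0, 8e00cca, c0bb0b5}.
Reachable from 8e00cca: {16713c0, 8e00cca, c0bb0b5}.
Only in 5a02fdc's history (ahead): {2fad85d, 4d31101, 5a02fdc, 7adce39, 7d3dab0} — 5.
Only in 8e00cca's history (behind): {} — 0.

5 ahead, 0 behind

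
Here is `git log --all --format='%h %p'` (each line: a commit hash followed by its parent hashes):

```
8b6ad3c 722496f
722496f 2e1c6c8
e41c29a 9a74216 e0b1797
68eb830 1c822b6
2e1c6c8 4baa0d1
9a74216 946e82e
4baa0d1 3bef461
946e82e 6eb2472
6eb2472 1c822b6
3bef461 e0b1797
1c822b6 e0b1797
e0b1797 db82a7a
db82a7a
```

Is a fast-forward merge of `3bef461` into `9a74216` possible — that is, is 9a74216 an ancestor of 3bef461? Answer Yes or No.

A fast-forward from 9a74216 to 3bef461 is possible iff 9a74216 is an ancestor of 3bef461.
Ancestors of 3bef461: {3bef461, db82a7a, e0b1797}.
9a74216 is not among them, so fast-forward is not possible.

No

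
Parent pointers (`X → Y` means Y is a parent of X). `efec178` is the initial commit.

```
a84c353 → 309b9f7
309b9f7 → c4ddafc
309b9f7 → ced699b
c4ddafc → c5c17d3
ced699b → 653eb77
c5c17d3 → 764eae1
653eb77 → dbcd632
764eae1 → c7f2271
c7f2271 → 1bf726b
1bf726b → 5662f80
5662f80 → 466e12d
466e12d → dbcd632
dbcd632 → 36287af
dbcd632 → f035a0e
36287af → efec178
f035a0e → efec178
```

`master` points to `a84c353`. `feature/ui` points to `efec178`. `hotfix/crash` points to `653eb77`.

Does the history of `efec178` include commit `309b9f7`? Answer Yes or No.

Ancestors of efec178: {efec178}.
309b9f7 is not in that set, so it is not an ancestor of efec178.

No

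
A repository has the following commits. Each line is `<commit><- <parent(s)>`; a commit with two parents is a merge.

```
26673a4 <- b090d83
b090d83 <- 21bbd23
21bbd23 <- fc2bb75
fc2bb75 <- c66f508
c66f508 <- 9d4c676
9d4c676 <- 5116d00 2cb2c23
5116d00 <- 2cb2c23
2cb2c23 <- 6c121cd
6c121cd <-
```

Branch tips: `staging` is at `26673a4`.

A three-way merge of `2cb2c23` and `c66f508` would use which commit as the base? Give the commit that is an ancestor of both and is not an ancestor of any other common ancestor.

2cb2c23

Ancestors of 2cb2c23: {2cb2c23, 6c121cd}.
Ancestors of c66f508: {2cb2c23, 5116d00, 6c121cd, 9d4c676, c66f508}.
Common ancestors: {2cb2c23, 6c121cd}.
Among these, 2cb2c23 is not an ancestor of any other common ancestor — it is the merge base.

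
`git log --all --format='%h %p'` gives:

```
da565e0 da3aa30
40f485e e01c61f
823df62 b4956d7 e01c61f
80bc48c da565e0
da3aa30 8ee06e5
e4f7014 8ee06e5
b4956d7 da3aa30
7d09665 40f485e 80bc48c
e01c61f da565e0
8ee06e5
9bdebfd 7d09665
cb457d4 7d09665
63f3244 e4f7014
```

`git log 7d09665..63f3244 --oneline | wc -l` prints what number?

Reachable from 63f3244: {63f3244, 8ee06e5, e4f7014}.
Reachable from 7d09665: {40f485e, 7d09665, 80bc48c, 8ee06e5, da3aa30, da565e0, e01c61f}.
In 63f3244's history but not 7d09665's: {63f3244, e4f7014} — 2 commits.

2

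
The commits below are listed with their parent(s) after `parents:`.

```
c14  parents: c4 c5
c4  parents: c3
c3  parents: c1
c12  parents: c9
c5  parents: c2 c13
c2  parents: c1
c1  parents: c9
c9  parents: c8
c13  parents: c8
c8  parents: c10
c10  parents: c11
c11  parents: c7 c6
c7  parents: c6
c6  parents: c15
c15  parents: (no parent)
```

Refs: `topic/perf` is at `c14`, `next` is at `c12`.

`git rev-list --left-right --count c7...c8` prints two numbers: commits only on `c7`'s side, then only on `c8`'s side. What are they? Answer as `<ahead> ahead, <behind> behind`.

Reachable from c7: {c15, c6, c7}.
Reachable from c8: {c10, c11, c15, c6, c7, c8}.
Only in c7's history (ahead): {} — 0.
Only in c8's history (behind): {c10, c11, c8} — 3.

0 ahead, 3 behind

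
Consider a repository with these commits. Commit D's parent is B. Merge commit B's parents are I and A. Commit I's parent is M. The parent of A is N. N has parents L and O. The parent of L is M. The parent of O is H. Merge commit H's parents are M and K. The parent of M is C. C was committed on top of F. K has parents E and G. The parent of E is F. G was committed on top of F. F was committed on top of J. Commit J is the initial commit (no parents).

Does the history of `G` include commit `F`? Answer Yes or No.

Ancestors of G (commits reachable by following parents): {F, G, J}.
F is in that set, so it is an ancestor of G.

Yes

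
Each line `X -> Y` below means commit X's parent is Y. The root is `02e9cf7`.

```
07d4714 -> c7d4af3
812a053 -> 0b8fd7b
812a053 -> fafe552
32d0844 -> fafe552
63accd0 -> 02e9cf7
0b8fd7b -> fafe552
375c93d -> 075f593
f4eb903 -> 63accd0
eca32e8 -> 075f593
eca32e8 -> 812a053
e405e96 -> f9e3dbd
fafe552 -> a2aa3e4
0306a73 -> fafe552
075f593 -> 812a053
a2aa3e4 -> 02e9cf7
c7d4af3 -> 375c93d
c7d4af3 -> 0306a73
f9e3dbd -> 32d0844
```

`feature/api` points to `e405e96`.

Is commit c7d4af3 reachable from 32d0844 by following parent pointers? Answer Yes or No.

Ancestors of 32d0844: {02e9cf7, 32d0844, a2aa3e4, fafe552}.
c7d4af3 is not in that set, so it is not an ancestor of 32d0844.

No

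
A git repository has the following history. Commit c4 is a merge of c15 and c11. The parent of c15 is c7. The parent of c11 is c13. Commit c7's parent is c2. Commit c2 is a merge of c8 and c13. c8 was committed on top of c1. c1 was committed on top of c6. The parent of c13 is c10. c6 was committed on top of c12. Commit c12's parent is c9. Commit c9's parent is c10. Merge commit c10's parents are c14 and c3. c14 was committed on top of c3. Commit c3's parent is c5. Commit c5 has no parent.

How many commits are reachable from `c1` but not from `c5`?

7

Reachable from c1: {c1, c10, c12, c14, c3, c5, c6, c9}.
Reachable from c5: {c5}.
In c1's history but not c5's: {c1, c10, c12, c14, c3, c6, c9} — 7 commits.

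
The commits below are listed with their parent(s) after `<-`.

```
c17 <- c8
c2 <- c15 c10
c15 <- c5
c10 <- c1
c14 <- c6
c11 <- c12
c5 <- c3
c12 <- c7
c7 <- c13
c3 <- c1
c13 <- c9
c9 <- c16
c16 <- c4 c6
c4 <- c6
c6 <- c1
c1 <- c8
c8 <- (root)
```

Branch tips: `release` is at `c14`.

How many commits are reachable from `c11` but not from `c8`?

9

Reachable from c11: {c1, c11, c12, c13, c16, c4, c6, c7, c8, c9}.
Reachable from c8: {c8}.
In c11's history but not c8's: {c1, c11, c12, c13, c16, c4, c6, c7, c9} — 9 commits.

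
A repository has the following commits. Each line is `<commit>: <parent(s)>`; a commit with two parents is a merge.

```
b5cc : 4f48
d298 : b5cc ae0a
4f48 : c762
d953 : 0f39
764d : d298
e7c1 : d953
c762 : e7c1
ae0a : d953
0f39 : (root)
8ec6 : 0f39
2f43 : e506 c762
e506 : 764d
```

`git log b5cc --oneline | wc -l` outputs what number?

Walking parent pointers from b5cc: reachable set = {0f39, 4f48, b5cc, c762, d953, e7c1}.
That is 6 commits.

6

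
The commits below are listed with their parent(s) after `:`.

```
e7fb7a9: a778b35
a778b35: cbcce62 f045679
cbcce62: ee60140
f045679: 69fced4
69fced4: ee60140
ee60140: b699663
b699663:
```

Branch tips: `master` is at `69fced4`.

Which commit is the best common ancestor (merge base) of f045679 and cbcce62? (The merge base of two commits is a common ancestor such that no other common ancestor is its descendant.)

ee60140

Ancestors of f045679: {69fced4, b699663, ee60140, f045679}.
Ancestors of cbcce62: {b699663, cbcce62, ee60140}.
Common ancestors: {b699663, ee60140}.
Among these, ee60140 is not an ancestor of any other common ancestor — it is the merge base.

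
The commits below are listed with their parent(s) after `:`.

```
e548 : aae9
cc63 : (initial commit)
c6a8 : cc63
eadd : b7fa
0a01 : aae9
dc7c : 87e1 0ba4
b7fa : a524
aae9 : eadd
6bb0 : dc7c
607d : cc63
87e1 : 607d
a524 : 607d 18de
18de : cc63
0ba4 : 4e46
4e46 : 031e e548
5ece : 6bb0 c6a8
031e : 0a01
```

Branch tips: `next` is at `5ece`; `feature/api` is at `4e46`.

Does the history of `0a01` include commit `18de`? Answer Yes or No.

Yes

Ancestors of 0a01 (commits reachable by following parents): {0a01, 18de, 607d, a524, aae9, b7fa, cc63, eadd}.
18de is in that set, so it is an ancestor of 0a01.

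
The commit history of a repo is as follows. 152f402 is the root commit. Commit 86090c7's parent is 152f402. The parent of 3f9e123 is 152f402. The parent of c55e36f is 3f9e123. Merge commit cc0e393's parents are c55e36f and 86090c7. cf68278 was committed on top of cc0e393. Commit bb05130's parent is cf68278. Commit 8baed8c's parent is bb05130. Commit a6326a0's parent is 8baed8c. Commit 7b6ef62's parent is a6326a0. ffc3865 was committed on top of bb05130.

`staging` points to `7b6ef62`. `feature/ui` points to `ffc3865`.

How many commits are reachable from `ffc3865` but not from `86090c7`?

Reachable from ffc3865: {152f402, 3f9e123, 86090c7, bb05130, c55e36f, cc0e393, cf68278, ffc3865}.
Reachable from 86090c7: {152f402, 86090c7}.
In ffc3865's history but not 86090c7's: {3f9e123, bb05130, c55e36f, cc0e393, cf68278, ffc3865} — 6 commits.

6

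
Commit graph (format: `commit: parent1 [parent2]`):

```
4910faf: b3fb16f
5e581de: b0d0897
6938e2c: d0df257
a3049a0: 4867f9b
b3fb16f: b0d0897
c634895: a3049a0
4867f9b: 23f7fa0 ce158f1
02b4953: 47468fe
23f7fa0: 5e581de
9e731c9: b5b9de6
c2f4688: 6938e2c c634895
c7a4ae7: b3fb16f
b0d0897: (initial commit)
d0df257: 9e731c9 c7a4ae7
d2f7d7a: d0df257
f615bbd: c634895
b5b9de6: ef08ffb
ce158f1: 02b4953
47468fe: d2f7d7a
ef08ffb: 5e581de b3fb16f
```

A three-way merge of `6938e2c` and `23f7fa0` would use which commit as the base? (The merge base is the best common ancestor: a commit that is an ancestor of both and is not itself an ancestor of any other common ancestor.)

5e581de

Ancestors of 6938e2c: {5e581de, 6938e2c, 9e731c9, b0d0897, b3fb16f, b5b9de6, c7a4ae7, d0df257, ef08ffb}.
Ancestors of 23f7fa0: {23f7fa0, 5e581de, b0d0897}.
Common ancestors: {5e581de, b0d0897}.
Among these, 5e581de is not an ancestor of any other common ancestor — it is the merge base.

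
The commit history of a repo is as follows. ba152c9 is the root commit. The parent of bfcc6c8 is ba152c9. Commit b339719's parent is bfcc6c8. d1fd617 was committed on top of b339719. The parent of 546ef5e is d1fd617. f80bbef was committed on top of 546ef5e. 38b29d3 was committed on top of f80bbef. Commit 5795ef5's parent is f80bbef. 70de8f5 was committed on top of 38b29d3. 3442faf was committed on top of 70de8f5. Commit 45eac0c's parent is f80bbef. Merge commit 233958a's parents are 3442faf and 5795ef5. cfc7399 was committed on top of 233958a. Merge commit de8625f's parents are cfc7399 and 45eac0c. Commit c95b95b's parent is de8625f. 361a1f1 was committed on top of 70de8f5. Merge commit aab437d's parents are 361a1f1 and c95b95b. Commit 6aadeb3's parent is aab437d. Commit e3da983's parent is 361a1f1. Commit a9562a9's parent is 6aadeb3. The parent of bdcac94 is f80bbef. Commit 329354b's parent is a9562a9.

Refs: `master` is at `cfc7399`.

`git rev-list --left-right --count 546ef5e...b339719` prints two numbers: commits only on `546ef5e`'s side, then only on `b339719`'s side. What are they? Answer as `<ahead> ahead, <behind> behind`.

2 ahead, 0 behind

Reachable from 546ef5e: {546ef5e, b339719, ba152c9, bfcc6c8, d1fd617}.
Reachable from b339719: {b339719, ba152c9, bfcc6c8}.
Only in 546ef5e's history (ahead): {546ef5e, d1fd617} — 2.
Only in b339719's history (behind): {} — 0.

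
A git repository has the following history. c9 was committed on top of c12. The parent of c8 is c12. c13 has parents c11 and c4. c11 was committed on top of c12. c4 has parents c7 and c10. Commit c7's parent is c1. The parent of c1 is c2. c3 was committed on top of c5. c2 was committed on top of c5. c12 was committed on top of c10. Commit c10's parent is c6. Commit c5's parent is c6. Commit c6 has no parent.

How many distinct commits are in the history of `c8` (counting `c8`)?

4

Walking parent pointers from c8: reachable set = {c10, c12, c6, c8}.
That is 4 commits.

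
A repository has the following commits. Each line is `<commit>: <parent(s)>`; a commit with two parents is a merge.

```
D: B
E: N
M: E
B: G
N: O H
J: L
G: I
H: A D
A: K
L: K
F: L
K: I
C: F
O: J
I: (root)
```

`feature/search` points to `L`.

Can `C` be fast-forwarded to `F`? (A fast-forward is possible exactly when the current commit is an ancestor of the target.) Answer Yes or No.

A fast-forward from C to F is possible iff C is an ancestor of F.
Ancestors of F: {F, I, K, L}.
C is not among them, so fast-forward is not possible.

No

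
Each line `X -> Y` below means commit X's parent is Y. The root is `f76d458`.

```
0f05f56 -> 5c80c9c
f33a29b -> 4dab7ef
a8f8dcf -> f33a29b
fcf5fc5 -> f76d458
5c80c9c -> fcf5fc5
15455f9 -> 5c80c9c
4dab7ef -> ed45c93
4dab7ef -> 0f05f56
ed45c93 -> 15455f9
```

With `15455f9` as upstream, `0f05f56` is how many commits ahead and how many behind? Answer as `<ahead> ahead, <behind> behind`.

Reachable from 0f05f56: {0f05f56, 5c80c9c, f76d458, fcf5fc5}.
Reachable from 15455f9: {15455f9, 5c80c9c, f76d458, fcf5fc5}.
Only in 0f05f56's history (ahead): {0f05f56} — 1.
Only in 15455f9's history (behind): {15455f9} — 1.

1 ahead, 1 behind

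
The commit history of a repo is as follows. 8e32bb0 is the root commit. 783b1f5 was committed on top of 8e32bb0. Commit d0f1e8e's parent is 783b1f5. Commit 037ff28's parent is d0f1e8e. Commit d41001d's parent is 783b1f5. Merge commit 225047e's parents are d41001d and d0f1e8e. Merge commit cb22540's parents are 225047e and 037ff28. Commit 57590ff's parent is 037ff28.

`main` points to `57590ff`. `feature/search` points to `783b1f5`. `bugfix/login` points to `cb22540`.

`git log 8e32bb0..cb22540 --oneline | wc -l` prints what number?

6

Reachable from cb22540: {037ff28, 225047e, 783b1f5, 8e32bb0, cb22540, d0f1e8e, d41001d}.
Reachable from 8e32bb0: {8e32bb0}.
In cb22540's history but not 8e32bb0's: {037ff28, 225047e, 783b1f5, cb22540, d0f1e8e, d41001d} — 6 commits.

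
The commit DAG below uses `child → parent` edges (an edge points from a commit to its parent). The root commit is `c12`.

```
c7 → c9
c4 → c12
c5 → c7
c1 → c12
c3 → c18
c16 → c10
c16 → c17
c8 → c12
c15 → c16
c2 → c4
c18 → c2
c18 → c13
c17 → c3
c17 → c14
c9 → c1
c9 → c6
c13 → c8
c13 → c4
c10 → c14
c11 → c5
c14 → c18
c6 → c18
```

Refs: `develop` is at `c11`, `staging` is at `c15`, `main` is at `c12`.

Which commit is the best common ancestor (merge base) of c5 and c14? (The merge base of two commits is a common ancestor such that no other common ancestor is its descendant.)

Ancestors of c5: {c1, c12, c13, c18, c2, c4, c5, c6, c7, c8, c9}.
Ancestors of c14: {c12, c13, c14, c18, c2, c4, c8}.
Common ancestors: {c12, c13, c18, c2, c4, c8}.
Among these, c18 is not an ancestor of any other common ancestor — it is the merge base.

c18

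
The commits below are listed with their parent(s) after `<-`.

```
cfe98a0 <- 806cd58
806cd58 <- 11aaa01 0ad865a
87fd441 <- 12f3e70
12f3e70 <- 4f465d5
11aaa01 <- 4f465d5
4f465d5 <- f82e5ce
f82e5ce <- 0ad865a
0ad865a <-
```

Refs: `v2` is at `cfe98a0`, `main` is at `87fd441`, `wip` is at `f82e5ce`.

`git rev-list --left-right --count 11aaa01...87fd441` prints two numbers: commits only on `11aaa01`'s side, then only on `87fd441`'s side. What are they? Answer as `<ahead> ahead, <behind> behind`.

Reachable from 11aaa01: {0ad865a, 11aaa01, 4f465d5, f82e5ce}.
Reachable from 87fd441: {0ad865a, 12f3e70, 4f465d5, 87fd441, f82e5ce}.
Only in 11aaa01's history (ahead): {11aaa01} — 1.
Only in 87fd441's history (behind): {12f3e70, 87fd441} — 2.

1 ahead, 2 behind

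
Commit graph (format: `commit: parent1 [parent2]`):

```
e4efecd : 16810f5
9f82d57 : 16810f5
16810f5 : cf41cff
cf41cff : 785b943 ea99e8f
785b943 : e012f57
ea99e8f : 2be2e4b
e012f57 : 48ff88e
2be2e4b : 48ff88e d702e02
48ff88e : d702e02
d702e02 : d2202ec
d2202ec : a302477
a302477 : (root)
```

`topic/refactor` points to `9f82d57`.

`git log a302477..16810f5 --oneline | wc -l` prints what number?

Reachable from 16810f5: {16810f5, 2be2e4b, 48ff88e, 785b943, a302477, cf41cff, d2202ec, d702e02, e012f57, ea99e8f}.
Reachable from a302477: {a302477}.
In 16810f5's history but not a302477's: {16810f5, 2be2e4b, 48ff88e, 785b943, cf41cff, d2202ec, d702e02, e012f57, ea99e8f} — 9 commits.

9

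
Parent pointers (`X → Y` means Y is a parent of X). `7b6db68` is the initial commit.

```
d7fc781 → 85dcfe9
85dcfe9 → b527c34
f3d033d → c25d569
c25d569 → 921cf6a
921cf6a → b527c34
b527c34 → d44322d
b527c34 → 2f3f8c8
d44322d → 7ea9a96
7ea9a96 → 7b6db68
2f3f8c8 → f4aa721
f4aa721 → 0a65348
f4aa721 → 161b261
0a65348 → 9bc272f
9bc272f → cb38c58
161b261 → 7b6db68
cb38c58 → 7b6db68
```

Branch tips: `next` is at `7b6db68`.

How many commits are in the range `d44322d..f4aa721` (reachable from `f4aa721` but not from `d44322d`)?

5

Reachable from f4aa721: {0a65348, 161b261, 7b6db68, 9bc272f, cb38c58, f4aa721}.
Reachable from d44322d: {7b6db68, 7ea9a96, d44322d}.
In f4aa721's history but not d44322d's: {0a65348, 161b261, 9bc272f, cb38c58, f4aa721} — 5 commits.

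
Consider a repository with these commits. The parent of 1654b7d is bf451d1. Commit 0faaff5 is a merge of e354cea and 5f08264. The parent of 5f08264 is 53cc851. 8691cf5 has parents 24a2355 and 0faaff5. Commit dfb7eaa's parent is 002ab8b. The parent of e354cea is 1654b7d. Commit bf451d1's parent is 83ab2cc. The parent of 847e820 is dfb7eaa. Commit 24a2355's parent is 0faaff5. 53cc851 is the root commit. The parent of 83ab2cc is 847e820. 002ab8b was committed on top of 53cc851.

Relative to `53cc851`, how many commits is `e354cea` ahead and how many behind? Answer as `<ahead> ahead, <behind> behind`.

7 ahead, 0 behind

Reachable from e354cea: {002ab8b, 1654b7d, 53cc851, 83ab2cc, 847e820, bf451d1, dfb7eaa, e354cea}.
Reachable from 53cc851: {53cc851}.
Only in e354cea's history (ahead): {002ab8b, 1654b7d, 83ab2cc, 847e820, bf451d1, dfb7eaa, e354cea} — 7.
Only in 53cc851's history (behind): {} — 0.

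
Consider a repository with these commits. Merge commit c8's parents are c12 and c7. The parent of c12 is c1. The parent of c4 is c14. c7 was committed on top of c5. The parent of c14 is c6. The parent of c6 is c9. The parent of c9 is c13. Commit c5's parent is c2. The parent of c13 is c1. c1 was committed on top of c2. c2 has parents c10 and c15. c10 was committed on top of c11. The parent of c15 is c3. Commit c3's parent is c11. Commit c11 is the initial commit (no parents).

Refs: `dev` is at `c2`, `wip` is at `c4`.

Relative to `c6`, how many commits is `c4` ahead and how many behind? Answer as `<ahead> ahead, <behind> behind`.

2 ahead, 0 behind

Reachable from c4: {c1, c10, c11, c13, c14, c15, c2, c3, c4, c6, c9}.
Reachable from c6: {c1, c10, c11, c13, c15, c2, c3, c6, c9}.
Only in c4's history (ahead): {c14, c4} — 2.
Only in c6's history (behind): {} — 0.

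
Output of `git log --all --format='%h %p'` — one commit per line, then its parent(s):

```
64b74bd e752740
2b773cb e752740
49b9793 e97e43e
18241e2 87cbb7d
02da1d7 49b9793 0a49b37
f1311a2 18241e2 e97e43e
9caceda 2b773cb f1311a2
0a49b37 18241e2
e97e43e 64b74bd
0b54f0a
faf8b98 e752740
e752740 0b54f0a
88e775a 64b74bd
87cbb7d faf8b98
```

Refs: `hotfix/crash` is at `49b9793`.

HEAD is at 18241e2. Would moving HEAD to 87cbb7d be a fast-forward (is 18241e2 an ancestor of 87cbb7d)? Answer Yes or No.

No

A fast-forward from 18241e2 to 87cbb7d is possible iff 18241e2 is an ancestor of 87cbb7d.
Ancestors of 87cbb7d: {0b54f0a, 87cbb7d, e752740, faf8b98}.
18241e2 is not among them, so fast-forward is not possible.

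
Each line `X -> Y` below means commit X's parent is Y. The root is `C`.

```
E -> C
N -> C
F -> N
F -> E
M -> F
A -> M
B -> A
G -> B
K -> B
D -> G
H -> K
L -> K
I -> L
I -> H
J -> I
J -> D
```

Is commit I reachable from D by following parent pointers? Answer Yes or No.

Ancestors of D: {A, B, C, D, E, F, G, M, N}.
I is not in that set, so it is not an ancestor of D.

No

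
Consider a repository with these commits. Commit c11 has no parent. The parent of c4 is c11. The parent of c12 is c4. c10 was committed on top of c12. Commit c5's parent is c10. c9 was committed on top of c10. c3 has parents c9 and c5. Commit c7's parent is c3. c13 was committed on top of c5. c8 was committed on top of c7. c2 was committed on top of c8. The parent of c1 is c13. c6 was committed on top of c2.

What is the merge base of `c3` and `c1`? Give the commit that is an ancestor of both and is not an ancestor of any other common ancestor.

c5

Ancestors of c3: {c10, c11, c12, c3, c4, c5, c9}.
Ancestors of c1: {c1, c10, c11, c12, c13, c4, c5}.
Common ancestors: {c10, c11, c12, c4, c5}.
Among these, c5 is not an ancestor of any other common ancestor — it is the merge base.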